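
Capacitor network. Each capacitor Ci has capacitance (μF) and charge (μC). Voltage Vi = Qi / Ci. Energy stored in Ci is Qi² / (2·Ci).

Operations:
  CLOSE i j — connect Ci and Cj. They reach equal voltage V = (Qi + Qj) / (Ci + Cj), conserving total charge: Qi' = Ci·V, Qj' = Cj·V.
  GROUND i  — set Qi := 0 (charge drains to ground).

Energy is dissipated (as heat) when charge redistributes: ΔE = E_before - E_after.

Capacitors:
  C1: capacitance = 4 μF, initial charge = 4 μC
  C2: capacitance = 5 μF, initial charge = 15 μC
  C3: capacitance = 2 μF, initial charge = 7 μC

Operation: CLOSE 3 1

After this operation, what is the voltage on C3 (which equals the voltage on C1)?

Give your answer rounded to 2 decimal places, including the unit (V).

Initial: C1(4μF, Q=4μC, V=1.00V), C2(5μF, Q=15μC, V=3.00V), C3(2μF, Q=7μC, V=3.50V)
Op 1: CLOSE 3-1: Q_total=11.00, C_total=6.00, V=1.83; Q3=3.67, Q1=7.33; dissipated=4.167

Answer: 1.83 V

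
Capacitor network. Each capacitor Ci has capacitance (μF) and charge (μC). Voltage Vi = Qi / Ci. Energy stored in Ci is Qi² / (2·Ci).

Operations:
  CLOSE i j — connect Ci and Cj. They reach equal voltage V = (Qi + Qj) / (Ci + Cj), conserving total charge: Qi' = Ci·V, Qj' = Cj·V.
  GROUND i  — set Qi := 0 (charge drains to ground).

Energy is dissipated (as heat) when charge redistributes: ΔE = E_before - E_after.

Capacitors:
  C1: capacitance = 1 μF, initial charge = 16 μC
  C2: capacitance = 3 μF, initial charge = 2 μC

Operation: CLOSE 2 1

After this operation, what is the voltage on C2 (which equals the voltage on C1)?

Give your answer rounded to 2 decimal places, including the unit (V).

Answer: 4.50 V

Derivation:
Initial: C1(1μF, Q=16μC, V=16.00V), C2(3μF, Q=2μC, V=0.67V)
Op 1: CLOSE 2-1: Q_total=18.00, C_total=4.00, V=4.50; Q2=13.50, Q1=4.50; dissipated=88.167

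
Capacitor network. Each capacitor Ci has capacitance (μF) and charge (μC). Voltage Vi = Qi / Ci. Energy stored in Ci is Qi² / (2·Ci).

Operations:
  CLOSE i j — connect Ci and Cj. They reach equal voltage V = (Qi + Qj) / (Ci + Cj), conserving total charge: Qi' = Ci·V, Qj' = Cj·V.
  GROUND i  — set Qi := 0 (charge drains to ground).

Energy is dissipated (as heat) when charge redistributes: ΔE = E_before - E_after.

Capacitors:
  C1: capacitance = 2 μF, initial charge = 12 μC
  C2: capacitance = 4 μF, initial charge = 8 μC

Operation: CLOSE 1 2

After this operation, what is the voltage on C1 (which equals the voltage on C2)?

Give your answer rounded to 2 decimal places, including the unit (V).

Answer: 3.33 V

Derivation:
Initial: C1(2μF, Q=12μC, V=6.00V), C2(4μF, Q=8μC, V=2.00V)
Op 1: CLOSE 1-2: Q_total=20.00, C_total=6.00, V=3.33; Q1=6.67, Q2=13.33; dissipated=10.667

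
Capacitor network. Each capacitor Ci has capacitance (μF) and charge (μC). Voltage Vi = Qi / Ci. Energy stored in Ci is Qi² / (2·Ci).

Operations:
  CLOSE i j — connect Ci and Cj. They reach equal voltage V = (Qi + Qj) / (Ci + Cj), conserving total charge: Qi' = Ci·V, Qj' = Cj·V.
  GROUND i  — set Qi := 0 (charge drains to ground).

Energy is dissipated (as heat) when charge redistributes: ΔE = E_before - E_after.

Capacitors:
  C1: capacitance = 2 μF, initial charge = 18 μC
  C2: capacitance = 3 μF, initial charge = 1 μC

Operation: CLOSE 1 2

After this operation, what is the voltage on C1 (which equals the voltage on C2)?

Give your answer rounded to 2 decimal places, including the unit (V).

Initial: C1(2μF, Q=18μC, V=9.00V), C2(3μF, Q=1μC, V=0.33V)
Op 1: CLOSE 1-2: Q_total=19.00, C_total=5.00, V=3.80; Q1=7.60, Q2=11.40; dissipated=45.067

Answer: 3.80 V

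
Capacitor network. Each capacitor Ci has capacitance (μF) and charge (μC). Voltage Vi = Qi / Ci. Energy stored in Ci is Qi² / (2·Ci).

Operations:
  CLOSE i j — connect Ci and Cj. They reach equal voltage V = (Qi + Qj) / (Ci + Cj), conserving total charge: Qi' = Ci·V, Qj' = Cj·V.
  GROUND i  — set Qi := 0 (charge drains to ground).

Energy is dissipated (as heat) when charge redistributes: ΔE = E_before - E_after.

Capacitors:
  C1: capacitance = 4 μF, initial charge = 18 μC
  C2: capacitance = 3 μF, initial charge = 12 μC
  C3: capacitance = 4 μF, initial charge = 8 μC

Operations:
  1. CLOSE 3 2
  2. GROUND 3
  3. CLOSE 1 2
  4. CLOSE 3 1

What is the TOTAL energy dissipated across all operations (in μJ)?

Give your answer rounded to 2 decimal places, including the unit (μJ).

Answer: 36.48 μJ

Derivation:
Initial: C1(4μF, Q=18μC, V=4.50V), C2(3μF, Q=12μC, V=4.00V), C3(4μF, Q=8μC, V=2.00V)
Op 1: CLOSE 3-2: Q_total=20.00, C_total=7.00, V=2.86; Q3=11.43, Q2=8.57; dissipated=3.429
Op 2: GROUND 3: Q3=0; energy lost=16.327
Op 3: CLOSE 1-2: Q_total=26.57, C_total=7.00, V=3.80; Q1=15.18, Q2=11.39; dissipated=2.313
Op 4: CLOSE 3-1: Q_total=15.18, C_total=8.00, V=1.90; Q3=7.59, Q1=7.59; dissipated=14.409
Total dissipated: 36.478 μJ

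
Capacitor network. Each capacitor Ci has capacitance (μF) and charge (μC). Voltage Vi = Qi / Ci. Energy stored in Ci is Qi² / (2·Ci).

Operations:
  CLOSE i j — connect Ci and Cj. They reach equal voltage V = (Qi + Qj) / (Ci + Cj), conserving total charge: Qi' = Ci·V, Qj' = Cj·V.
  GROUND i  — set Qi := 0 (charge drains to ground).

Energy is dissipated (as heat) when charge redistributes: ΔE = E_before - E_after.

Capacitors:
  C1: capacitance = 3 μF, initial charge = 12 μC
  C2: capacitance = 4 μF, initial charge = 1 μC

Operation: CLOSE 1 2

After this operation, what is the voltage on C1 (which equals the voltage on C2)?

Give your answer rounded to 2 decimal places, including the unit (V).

Answer: 1.86 V

Derivation:
Initial: C1(3μF, Q=12μC, V=4.00V), C2(4μF, Q=1μC, V=0.25V)
Op 1: CLOSE 1-2: Q_total=13.00, C_total=7.00, V=1.86; Q1=5.57, Q2=7.43; dissipated=12.054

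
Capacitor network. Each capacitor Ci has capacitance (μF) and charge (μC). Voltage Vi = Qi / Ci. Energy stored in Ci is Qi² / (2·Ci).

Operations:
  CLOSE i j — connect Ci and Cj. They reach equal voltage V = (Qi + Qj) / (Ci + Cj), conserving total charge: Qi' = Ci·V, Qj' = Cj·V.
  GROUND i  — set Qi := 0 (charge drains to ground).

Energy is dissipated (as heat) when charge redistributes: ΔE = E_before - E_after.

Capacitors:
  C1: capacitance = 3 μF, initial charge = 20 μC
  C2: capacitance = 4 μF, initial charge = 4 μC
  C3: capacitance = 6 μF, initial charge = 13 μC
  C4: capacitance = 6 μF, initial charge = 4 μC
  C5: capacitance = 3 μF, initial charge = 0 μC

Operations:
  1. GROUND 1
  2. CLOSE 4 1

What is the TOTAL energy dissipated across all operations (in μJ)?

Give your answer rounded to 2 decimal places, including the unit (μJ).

Initial: C1(3μF, Q=20μC, V=6.67V), C2(4μF, Q=4μC, V=1.00V), C3(6μF, Q=13μC, V=2.17V), C4(6μF, Q=4μC, V=0.67V), C5(3μF, Q=0μC, V=0.00V)
Op 1: GROUND 1: Q1=0; energy lost=66.667
Op 2: CLOSE 4-1: Q_total=4.00, C_total=9.00, V=0.44; Q4=2.67, Q1=1.33; dissipated=0.444
Total dissipated: 67.111 μJ

Answer: 67.11 μJ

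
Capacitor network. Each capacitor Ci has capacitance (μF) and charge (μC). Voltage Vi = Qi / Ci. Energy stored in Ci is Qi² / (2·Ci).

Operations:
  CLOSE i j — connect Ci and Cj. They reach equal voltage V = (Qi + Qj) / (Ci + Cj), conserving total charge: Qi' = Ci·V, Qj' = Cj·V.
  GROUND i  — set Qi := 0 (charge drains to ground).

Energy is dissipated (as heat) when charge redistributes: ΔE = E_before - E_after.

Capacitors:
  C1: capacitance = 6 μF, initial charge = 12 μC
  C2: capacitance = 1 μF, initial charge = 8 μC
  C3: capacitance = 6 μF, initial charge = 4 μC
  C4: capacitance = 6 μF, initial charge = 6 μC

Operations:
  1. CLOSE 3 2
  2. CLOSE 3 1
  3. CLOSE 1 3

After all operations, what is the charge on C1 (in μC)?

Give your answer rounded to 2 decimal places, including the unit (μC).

Answer: 11.14 μC

Derivation:
Initial: C1(6μF, Q=12μC, V=2.00V), C2(1μF, Q=8μC, V=8.00V), C3(6μF, Q=4μC, V=0.67V), C4(6μF, Q=6μC, V=1.00V)
Op 1: CLOSE 3-2: Q_total=12.00, C_total=7.00, V=1.71; Q3=10.29, Q2=1.71; dissipated=23.048
Op 2: CLOSE 3-1: Q_total=22.29, C_total=12.00, V=1.86; Q3=11.14, Q1=11.14; dissipated=0.122
Op 3: CLOSE 1-3: Q_total=22.29, C_total=12.00, V=1.86; Q1=11.14, Q3=11.14; dissipated=0.000
Final charges: Q1=11.14, Q2=1.71, Q3=11.14, Q4=6.00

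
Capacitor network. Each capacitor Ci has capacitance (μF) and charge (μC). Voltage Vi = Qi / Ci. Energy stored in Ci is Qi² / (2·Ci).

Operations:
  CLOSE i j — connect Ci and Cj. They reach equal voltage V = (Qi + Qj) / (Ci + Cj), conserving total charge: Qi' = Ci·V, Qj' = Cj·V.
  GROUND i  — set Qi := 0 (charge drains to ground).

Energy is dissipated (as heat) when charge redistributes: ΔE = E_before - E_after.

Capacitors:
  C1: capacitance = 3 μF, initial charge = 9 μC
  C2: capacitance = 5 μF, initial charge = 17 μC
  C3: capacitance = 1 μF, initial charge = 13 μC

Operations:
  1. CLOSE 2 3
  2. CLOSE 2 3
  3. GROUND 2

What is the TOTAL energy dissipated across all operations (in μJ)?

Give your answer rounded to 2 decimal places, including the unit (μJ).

Initial: C1(3μF, Q=9μC, V=3.00V), C2(5μF, Q=17μC, V=3.40V), C3(1μF, Q=13μC, V=13.00V)
Op 1: CLOSE 2-3: Q_total=30.00, C_total=6.00, V=5.00; Q2=25.00, Q3=5.00; dissipated=38.400
Op 2: CLOSE 2-3: Q_total=30.00, C_total=6.00, V=5.00; Q2=25.00, Q3=5.00; dissipated=0.000
Op 3: GROUND 2: Q2=0; energy lost=62.500
Total dissipated: 100.900 μJ

Answer: 100.90 μJ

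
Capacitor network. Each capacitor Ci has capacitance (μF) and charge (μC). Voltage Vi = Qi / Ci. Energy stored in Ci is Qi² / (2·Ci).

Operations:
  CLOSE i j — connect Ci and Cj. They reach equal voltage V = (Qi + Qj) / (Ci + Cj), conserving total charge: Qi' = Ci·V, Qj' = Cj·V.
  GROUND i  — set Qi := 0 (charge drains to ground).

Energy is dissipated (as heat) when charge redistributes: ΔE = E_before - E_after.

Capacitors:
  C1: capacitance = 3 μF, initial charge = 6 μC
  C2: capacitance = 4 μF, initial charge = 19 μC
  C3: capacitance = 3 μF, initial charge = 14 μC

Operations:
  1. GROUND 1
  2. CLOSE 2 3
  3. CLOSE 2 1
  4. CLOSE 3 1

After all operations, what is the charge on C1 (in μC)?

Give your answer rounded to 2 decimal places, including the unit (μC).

Initial: C1(3μF, Q=6μC, V=2.00V), C2(4μF, Q=19μC, V=4.75V), C3(3μF, Q=14μC, V=4.67V)
Op 1: GROUND 1: Q1=0; energy lost=6.000
Op 2: CLOSE 2-3: Q_total=33.00, C_total=7.00, V=4.71; Q2=18.86, Q3=14.14; dissipated=0.006
Op 3: CLOSE 2-1: Q_total=18.86, C_total=7.00, V=2.69; Q2=10.78, Q1=8.08; dissipated=19.050
Op 4: CLOSE 3-1: Q_total=22.22, C_total=6.00, V=3.70; Q3=11.11, Q1=11.11; dissipated=3.062
Final charges: Q1=11.11, Q2=10.78, Q3=11.11

Answer: 11.11 μC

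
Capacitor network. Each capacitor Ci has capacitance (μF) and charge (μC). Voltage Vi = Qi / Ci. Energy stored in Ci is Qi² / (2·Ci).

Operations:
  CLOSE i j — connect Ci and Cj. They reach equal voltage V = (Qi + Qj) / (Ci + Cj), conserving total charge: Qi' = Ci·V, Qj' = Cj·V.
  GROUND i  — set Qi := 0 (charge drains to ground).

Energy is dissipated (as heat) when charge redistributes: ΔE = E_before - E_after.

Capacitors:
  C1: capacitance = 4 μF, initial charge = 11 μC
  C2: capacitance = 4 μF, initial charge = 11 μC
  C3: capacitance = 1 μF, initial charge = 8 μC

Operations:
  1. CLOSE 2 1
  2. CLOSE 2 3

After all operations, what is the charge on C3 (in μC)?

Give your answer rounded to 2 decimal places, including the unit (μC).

Answer: 3.80 μC

Derivation:
Initial: C1(4μF, Q=11μC, V=2.75V), C2(4μF, Q=11μC, V=2.75V), C3(1μF, Q=8μC, V=8.00V)
Op 1: CLOSE 2-1: Q_total=22.00, C_total=8.00, V=2.75; Q2=11.00, Q1=11.00; dissipated=0.000
Op 2: CLOSE 2-3: Q_total=19.00, C_total=5.00, V=3.80; Q2=15.20, Q3=3.80; dissipated=11.025
Final charges: Q1=11.00, Q2=15.20, Q3=3.80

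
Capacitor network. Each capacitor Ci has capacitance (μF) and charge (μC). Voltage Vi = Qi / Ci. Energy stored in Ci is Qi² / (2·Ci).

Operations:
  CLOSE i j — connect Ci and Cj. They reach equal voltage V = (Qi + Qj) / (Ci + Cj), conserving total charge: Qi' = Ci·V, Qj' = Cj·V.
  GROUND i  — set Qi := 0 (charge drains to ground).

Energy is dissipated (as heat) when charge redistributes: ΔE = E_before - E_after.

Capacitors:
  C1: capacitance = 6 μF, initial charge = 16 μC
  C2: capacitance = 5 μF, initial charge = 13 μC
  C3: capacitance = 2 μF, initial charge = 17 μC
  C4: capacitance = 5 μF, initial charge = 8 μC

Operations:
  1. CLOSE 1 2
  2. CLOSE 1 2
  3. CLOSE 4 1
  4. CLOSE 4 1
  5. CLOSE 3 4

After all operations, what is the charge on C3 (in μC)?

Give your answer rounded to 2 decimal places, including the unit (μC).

Initial: C1(6μF, Q=16μC, V=2.67V), C2(5μF, Q=13μC, V=2.60V), C3(2μF, Q=17μC, V=8.50V), C4(5μF, Q=8μC, V=1.60V)
Op 1: CLOSE 1-2: Q_total=29.00, C_total=11.00, V=2.64; Q1=15.82, Q2=13.18; dissipated=0.006
Op 2: CLOSE 1-2: Q_total=29.00, C_total=11.00, V=2.64; Q1=15.82, Q2=13.18; dissipated=0.000
Op 3: CLOSE 4-1: Q_total=23.82, C_total=11.00, V=2.17; Q4=10.83, Q1=12.99; dissipated=1.465
Op 4: CLOSE 4-1: Q_total=23.82, C_total=11.00, V=2.17; Q4=10.83, Q1=12.99; dissipated=0.000
Op 5: CLOSE 3-4: Q_total=27.83, C_total=7.00, V=3.98; Q3=7.95, Q4=19.88; dissipated=28.663
Final charges: Q1=12.99, Q2=13.18, Q3=7.95, Q4=19.88

Answer: 7.95 μC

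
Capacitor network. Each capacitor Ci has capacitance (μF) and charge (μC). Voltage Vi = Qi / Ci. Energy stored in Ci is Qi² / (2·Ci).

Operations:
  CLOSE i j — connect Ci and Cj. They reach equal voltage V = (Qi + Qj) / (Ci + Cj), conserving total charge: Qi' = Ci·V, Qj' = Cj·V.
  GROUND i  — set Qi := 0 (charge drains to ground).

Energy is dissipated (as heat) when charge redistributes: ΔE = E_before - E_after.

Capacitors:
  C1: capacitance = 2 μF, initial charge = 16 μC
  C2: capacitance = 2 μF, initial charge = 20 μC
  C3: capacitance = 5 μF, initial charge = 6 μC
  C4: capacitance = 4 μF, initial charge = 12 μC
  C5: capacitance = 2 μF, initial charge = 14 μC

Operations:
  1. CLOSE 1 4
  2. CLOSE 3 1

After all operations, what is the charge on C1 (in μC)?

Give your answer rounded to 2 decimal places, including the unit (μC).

Answer: 4.38 μC

Derivation:
Initial: C1(2μF, Q=16μC, V=8.00V), C2(2μF, Q=20μC, V=10.00V), C3(5μF, Q=6μC, V=1.20V), C4(4μF, Q=12μC, V=3.00V), C5(2μF, Q=14μC, V=7.00V)
Op 1: CLOSE 1-4: Q_total=28.00, C_total=6.00, V=4.67; Q1=9.33, Q4=18.67; dissipated=16.667
Op 2: CLOSE 3-1: Q_total=15.33, C_total=7.00, V=2.19; Q3=10.95, Q1=4.38; dissipated=8.584
Final charges: Q1=4.38, Q2=20.00, Q3=10.95, Q4=18.67, Q5=14.00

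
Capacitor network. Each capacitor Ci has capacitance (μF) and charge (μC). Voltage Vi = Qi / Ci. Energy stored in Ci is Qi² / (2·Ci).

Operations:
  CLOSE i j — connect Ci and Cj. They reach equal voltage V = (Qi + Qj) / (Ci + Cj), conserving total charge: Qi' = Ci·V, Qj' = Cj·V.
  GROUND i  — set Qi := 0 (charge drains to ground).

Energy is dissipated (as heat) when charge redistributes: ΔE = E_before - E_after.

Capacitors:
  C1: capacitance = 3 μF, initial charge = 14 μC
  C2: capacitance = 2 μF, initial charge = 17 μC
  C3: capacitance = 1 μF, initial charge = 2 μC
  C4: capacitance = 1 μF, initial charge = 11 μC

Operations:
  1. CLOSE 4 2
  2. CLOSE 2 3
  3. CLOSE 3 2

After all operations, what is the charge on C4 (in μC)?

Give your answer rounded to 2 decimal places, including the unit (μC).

Initial: C1(3μF, Q=14μC, V=4.67V), C2(2μF, Q=17μC, V=8.50V), C3(1μF, Q=2μC, V=2.00V), C4(1μF, Q=11μC, V=11.00V)
Op 1: CLOSE 4-2: Q_total=28.00, C_total=3.00, V=9.33; Q4=9.33, Q2=18.67; dissipated=2.083
Op 2: CLOSE 2-3: Q_total=20.67, C_total=3.00, V=6.89; Q2=13.78, Q3=6.89; dissipated=17.926
Op 3: CLOSE 3-2: Q_total=20.67, C_total=3.00, V=6.89; Q3=6.89, Q2=13.78; dissipated=0.000
Final charges: Q1=14.00, Q2=13.78, Q3=6.89, Q4=9.33

Answer: 9.33 μC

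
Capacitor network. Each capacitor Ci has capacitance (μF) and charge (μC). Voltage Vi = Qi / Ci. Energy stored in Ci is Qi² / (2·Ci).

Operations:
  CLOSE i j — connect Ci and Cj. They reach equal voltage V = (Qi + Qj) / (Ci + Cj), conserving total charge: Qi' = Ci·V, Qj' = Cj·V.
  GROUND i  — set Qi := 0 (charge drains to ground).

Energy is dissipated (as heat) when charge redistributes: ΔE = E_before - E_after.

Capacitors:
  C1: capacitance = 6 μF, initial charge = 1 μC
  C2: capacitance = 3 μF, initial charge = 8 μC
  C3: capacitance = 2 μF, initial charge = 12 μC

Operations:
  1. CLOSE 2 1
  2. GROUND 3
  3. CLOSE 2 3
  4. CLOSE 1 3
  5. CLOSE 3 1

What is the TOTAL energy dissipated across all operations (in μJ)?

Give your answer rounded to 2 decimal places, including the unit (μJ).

Answer: 42.97 μJ

Derivation:
Initial: C1(6μF, Q=1μC, V=0.17V), C2(3μF, Q=8μC, V=2.67V), C3(2μF, Q=12μC, V=6.00V)
Op 1: CLOSE 2-1: Q_total=9.00, C_total=9.00, V=1.00; Q2=3.00, Q1=6.00; dissipated=6.250
Op 2: GROUND 3: Q3=0; energy lost=36.000
Op 3: CLOSE 2-3: Q_total=3.00, C_total=5.00, V=0.60; Q2=1.80, Q3=1.20; dissipated=0.600
Op 4: CLOSE 1-3: Q_total=7.20, C_total=8.00, V=0.90; Q1=5.40, Q3=1.80; dissipated=0.120
Op 5: CLOSE 3-1: Q_total=7.20, C_total=8.00, V=0.90; Q3=1.80, Q1=5.40; dissipated=0.000
Total dissipated: 42.970 μJ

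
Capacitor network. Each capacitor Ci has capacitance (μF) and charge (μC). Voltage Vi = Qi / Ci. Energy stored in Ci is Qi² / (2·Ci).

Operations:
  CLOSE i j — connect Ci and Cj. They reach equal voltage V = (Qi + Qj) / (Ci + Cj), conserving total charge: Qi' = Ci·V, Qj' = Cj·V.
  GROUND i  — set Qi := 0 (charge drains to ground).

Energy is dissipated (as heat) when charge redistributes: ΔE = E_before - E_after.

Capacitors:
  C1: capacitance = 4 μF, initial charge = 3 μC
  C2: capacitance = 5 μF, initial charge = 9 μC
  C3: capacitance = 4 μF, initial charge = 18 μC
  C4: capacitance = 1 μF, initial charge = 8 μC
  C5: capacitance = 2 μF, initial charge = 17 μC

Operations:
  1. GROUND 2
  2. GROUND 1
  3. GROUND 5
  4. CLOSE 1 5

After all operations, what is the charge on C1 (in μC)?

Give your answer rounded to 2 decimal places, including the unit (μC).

Answer: 0.00 μC

Derivation:
Initial: C1(4μF, Q=3μC, V=0.75V), C2(5μF, Q=9μC, V=1.80V), C3(4μF, Q=18μC, V=4.50V), C4(1μF, Q=8μC, V=8.00V), C5(2μF, Q=17μC, V=8.50V)
Op 1: GROUND 2: Q2=0; energy lost=8.100
Op 2: GROUND 1: Q1=0; energy lost=1.125
Op 3: GROUND 5: Q5=0; energy lost=72.250
Op 4: CLOSE 1-5: Q_total=0.00, C_total=6.00, V=0.00; Q1=0.00, Q5=0.00; dissipated=0.000
Final charges: Q1=0.00, Q2=0.00, Q3=18.00, Q4=8.00, Q5=0.00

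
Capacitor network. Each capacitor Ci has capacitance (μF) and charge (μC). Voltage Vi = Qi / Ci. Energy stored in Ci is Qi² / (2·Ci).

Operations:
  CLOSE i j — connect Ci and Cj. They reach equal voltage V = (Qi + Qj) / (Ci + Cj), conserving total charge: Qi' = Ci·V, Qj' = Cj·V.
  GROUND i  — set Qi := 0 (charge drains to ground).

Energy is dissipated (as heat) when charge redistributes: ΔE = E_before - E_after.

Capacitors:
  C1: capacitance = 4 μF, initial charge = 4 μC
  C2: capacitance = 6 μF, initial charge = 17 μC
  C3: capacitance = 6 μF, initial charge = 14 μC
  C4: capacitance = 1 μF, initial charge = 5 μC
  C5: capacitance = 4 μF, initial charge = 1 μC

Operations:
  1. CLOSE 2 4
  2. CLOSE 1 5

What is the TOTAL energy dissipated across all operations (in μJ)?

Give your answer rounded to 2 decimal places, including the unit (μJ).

Initial: C1(4μF, Q=4μC, V=1.00V), C2(6μF, Q=17μC, V=2.83V), C3(6μF, Q=14μC, V=2.33V), C4(1μF, Q=5μC, V=5.00V), C5(4μF, Q=1μC, V=0.25V)
Op 1: CLOSE 2-4: Q_total=22.00, C_total=7.00, V=3.14; Q2=18.86, Q4=3.14; dissipated=2.012
Op 2: CLOSE 1-5: Q_total=5.00, C_total=8.00, V=0.62; Q1=2.50, Q5=2.50; dissipated=0.562
Total dissipated: 2.574 μJ

Answer: 2.57 μJ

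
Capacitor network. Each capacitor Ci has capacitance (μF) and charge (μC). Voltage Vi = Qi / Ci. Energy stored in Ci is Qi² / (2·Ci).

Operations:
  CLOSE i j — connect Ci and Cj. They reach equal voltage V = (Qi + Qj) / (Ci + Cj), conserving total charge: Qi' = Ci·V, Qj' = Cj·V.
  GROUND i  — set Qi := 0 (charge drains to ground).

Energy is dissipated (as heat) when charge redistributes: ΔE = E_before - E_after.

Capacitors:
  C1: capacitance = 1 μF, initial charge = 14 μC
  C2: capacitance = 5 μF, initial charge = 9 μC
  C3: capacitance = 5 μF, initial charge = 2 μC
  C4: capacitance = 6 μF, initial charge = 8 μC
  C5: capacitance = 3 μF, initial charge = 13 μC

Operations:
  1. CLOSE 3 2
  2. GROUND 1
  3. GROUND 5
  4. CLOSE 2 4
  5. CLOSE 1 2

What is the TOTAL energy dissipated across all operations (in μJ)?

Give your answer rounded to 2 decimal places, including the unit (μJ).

Initial: C1(1μF, Q=14μC, V=14.00V), C2(5μF, Q=9μC, V=1.80V), C3(5μF, Q=2μC, V=0.40V), C4(6μF, Q=8μC, V=1.33V), C5(3μF, Q=13μC, V=4.33V)
Op 1: CLOSE 3-2: Q_total=11.00, C_total=10.00, V=1.10; Q3=5.50, Q2=5.50; dissipated=2.450
Op 2: GROUND 1: Q1=0; energy lost=98.000
Op 3: GROUND 5: Q5=0; energy lost=28.167
Op 4: CLOSE 2-4: Q_total=13.50, C_total=11.00, V=1.23; Q2=6.14, Q4=7.36; dissipated=0.074
Op 5: CLOSE 1-2: Q_total=6.14, C_total=6.00, V=1.02; Q1=1.02, Q2=5.11; dissipated=0.628
Total dissipated: 129.318 μJ

Answer: 129.32 μJ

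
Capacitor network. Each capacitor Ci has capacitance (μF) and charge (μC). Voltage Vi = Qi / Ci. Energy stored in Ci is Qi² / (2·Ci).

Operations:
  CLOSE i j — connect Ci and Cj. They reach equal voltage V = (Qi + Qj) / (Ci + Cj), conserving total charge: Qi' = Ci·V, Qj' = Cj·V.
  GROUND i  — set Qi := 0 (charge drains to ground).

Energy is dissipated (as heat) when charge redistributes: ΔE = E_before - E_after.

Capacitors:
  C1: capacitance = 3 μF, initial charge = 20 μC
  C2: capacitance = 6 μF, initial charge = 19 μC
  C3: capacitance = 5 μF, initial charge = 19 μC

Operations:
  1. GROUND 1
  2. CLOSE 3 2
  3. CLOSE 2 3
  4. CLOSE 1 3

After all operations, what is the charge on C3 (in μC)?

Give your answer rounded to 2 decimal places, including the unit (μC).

Initial: C1(3μF, Q=20μC, V=6.67V), C2(6μF, Q=19μC, V=3.17V), C3(5μF, Q=19μC, V=3.80V)
Op 1: GROUND 1: Q1=0; energy lost=66.667
Op 2: CLOSE 3-2: Q_total=38.00, C_total=11.00, V=3.45; Q3=17.27, Q2=20.73; dissipated=0.547
Op 3: CLOSE 2-3: Q_total=38.00, C_total=11.00, V=3.45; Q2=20.73, Q3=17.27; dissipated=0.000
Op 4: CLOSE 1-3: Q_total=17.27, C_total=8.00, V=2.16; Q1=6.48, Q3=10.80; dissipated=11.188
Final charges: Q1=6.48, Q2=20.73, Q3=10.80

Answer: 10.80 μC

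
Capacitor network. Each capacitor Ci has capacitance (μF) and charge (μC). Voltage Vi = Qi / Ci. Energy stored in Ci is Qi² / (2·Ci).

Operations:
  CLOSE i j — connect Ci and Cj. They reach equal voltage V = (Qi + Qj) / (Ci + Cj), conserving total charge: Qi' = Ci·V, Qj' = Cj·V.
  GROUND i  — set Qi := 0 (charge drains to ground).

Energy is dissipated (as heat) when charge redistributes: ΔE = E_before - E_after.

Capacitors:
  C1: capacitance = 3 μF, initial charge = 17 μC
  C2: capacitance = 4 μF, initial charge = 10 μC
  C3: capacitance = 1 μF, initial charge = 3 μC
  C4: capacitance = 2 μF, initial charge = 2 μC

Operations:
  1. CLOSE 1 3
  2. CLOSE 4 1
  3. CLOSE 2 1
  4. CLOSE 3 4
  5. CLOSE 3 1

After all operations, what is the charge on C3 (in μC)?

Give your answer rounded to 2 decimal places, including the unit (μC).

Answer: 3.15 μC

Derivation:
Initial: C1(3μF, Q=17μC, V=5.67V), C2(4μF, Q=10μC, V=2.50V), C3(1μF, Q=3μC, V=3.00V), C4(2μF, Q=2μC, V=1.00V)
Op 1: CLOSE 1-3: Q_total=20.00, C_total=4.00, V=5.00; Q1=15.00, Q3=5.00; dissipated=2.667
Op 2: CLOSE 4-1: Q_total=17.00, C_total=5.00, V=3.40; Q4=6.80, Q1=10.20; dissipated=9.600
Op 3: CLOSE 2-1: Q_total=20.20, C_total=7.00, V=2.89; Q2=11.54, Q1=8.66; dissipated=0.694
Op 4: CLOSE 3-4: Q_total=11.80, C_total=3.00, V=3.93; Q3=3.93, Q4=7.87; dissipated=0.853
Op 5: CLOSE 3-1: Q_total=12.59, C_total=4.00, V=3.15; Q3=3.15, Q1=9.44; dissipated=0.412
Final charges: Q1=9.44, Q2=11.54, Q3=3.15, Q4=7.87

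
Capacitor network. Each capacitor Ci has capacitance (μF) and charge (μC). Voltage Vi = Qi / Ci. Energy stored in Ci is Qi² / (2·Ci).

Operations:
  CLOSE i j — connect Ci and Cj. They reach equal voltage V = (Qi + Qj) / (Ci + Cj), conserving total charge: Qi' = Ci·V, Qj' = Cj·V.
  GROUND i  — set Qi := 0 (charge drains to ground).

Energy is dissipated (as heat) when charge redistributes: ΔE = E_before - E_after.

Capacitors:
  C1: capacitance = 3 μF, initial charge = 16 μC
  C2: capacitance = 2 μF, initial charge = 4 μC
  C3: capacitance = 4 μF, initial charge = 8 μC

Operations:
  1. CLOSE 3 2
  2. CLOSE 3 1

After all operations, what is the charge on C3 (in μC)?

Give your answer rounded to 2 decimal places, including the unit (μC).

Answer: 13.71 μC

Derivation:
Initial: C1(3μF, Q=16μC, V=5.33V), C2(2μF, Q=4μC, V=2.00V), C3(4μF, Q=8μC, V=2.00V)
Op 1: CLOSE 3-2: Q_total=12.00, C_total=6.00, V=2.00; Q3=8.00, Q2=4.00; dissipated=0.000
Op 2: CLOSE 3-1: Q_total=24.00, C_total=7.00, V=3.43; Q3=13.71, Q1=10.29; dissipated=9.524
Final charges: Q1=10.29, Q2=4.00, Q3=13.71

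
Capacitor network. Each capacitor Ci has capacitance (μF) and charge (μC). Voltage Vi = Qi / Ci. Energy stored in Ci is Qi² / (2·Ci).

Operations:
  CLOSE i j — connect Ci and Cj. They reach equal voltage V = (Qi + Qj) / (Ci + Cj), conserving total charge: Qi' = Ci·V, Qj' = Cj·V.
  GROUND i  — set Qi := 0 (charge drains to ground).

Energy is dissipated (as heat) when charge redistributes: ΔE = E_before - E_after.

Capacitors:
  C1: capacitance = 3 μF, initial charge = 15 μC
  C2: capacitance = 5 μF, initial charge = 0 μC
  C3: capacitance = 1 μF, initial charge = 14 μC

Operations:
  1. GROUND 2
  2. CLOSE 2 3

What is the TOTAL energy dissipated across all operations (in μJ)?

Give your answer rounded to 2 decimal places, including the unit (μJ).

Answer: 81.67 μJ

Derivation:
Initial: C1(3μF, Q=15μC, V=5.00V), C2(5μF, Q=0μC, V=0.00V), C3(1μF, Q=14μC, V=14.00V)
Op 1: GROUND 2: Q2=0; energy lost=0.000
Op 2: CLOSE 2-3: Q_total=14.00, C_total=6.00, V=2.33; Q2=11.67, Q3=2.33; dissipated=81.667
Total dissipated: 81.667 μJ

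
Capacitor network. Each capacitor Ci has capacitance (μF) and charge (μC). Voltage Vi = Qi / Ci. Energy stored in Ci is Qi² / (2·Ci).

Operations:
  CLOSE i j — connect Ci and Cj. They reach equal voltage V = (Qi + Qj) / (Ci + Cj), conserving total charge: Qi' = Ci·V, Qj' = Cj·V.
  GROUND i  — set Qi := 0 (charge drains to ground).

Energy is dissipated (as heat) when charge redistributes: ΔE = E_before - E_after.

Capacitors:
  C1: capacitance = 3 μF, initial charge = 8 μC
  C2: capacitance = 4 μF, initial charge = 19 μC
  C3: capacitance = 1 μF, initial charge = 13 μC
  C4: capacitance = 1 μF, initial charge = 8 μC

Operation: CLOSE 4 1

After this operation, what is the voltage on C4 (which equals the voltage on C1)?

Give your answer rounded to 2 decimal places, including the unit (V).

Initial: C1(3μF, Q=8μC, V=2.67V), C2(4μF, Q=19μC, V=4.75V), C3(1μF, Q=13μC, V=13.00V), C4(1μF, Q=8μC, V=8.00V)
Op 1: CLOSE 4-1: Q_total=16.00, C_total=4.00, V=4.00; Q4=4.00, Q1=12.00; dissipated=10.667

Answer: 4.00 V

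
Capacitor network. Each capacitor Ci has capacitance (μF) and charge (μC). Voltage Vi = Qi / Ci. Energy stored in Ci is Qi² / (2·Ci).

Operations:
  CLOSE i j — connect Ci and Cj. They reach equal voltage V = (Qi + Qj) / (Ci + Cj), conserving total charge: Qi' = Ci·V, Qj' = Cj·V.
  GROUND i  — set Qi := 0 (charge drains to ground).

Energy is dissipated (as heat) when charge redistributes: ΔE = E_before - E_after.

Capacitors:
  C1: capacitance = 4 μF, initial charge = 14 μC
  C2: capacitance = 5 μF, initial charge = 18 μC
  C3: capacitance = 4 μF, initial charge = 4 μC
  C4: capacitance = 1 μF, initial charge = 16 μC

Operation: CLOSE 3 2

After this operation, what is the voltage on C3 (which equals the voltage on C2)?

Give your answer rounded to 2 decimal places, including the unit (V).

Answer: 2.44 V

Derivation:
Initial: C1(4μF, Q=14μC, V=3.50V), C2(5μF, Q=18μC, V=3.60V), C3(4μF, Q=4μC, V=1.00V), C4(1μF, Q=16μC, V=16.00V)
Op 1: CLOSE 3-2: Q_total=22.00, C_total=9.00, V=2.44; Q3=9.78, Q2=12.22; dissipated=7.511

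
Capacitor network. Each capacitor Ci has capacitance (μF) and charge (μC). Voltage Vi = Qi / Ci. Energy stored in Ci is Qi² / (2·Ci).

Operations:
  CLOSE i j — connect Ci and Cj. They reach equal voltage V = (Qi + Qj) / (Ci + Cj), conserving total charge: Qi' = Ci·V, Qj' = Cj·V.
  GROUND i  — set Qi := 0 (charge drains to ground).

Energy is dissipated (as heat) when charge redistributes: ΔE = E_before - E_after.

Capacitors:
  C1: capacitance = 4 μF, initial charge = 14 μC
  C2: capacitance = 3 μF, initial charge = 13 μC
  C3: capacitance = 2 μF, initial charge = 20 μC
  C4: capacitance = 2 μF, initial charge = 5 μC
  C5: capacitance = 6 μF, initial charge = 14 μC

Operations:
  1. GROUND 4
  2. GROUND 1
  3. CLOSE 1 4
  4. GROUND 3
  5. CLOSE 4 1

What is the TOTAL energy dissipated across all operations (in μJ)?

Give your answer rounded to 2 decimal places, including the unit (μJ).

Initial: C1(4μF, Q=14μC, V=3.50V), C2(3μF, Q=13μC, V=4.33V), C3(2μF, Q=20μC, V=10.00V), C4(2μF, Q=5μC, V=2.50V), C5(6μF, Q=14μC, V=2.33V)
Op 1: GROUND 4: Q4=0; energy lost=6.250
Op 2: GROUND 1: Q1=0; energy lost=24.500
Op 3: CLOSE 1-4: Q_total=0.00, C_total=6.00, V=0.00; Q1=0.00, Q4=0.00; dissipated=0.000
Op 4: GROUND 3: Q3=0; energy lost=100.000
Op 5: CLOSE 4-1: Q_total=0.00, C_total=6.00, V=0.00; Q4=0.00, Q1=0.00; dissipated=0.000
Total dissipated: 130.750 μJ

Answer: 130.75 μJ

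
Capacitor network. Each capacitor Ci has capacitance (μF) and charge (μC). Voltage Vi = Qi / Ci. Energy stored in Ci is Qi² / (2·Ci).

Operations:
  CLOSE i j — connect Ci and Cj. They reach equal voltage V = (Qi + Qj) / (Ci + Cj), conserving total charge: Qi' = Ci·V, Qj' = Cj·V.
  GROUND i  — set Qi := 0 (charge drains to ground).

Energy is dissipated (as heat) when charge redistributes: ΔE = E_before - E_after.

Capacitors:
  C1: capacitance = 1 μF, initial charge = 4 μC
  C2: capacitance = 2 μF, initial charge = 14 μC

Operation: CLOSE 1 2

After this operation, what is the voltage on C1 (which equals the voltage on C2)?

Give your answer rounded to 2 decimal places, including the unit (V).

Initial: C1(1μF, Q=4μC, V=4.00V), C2(2μF, Q=14μC, V=7.00V)
Op 1: CLOSE 1-2: Q_total=18.00, C_total=3.00, V=6.00; Q1=6.00, Q2=12.00; dissipated=3.000

Answer: 6.00 V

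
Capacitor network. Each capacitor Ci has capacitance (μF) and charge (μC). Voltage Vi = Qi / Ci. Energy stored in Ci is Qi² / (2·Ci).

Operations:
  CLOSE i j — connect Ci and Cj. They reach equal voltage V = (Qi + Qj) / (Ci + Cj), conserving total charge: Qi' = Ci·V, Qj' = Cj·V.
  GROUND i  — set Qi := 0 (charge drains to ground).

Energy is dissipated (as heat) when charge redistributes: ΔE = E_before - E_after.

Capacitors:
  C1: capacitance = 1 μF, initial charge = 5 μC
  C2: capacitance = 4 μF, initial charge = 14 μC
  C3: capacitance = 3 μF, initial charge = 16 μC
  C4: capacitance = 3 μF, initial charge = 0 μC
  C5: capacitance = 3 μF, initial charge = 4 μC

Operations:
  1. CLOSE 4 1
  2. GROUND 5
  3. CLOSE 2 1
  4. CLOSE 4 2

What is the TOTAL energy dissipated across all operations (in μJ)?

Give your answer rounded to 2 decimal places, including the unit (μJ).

Answer: 16.84 μJ

Derivation:
Initial: C1(1μF, Q=5μC, V=5.00V), C2(4μF, Q=14μC, V=3.50V), C3(3μF, Q=16μC, V=5.33V), C4(3μF, Q=0μC, V=0.00V), C5(3μF, Q=4μC, V=1.33V)
Op 1: CLOSE 4-1: Q_total=5.00, C_total=4.00, V=1.25; Q4=3.75, Q1=1.25; dissipated=9.375
Op 2: GROUND 5: Q5=0; energy lost=2.667
Op 3: CLOSE 2-1: Q_total=15.25, C_total=5.00, V=3.05; Q2=12.20, Q1=3.05; dissipated=2.025
Op 4: CLOSE 4-2: Q_total=15.95, C_total=7.00, V=2.28; Q4=6.84, Q2=9.11; dissipated=2.777
Total dissipated: 16.844 μJ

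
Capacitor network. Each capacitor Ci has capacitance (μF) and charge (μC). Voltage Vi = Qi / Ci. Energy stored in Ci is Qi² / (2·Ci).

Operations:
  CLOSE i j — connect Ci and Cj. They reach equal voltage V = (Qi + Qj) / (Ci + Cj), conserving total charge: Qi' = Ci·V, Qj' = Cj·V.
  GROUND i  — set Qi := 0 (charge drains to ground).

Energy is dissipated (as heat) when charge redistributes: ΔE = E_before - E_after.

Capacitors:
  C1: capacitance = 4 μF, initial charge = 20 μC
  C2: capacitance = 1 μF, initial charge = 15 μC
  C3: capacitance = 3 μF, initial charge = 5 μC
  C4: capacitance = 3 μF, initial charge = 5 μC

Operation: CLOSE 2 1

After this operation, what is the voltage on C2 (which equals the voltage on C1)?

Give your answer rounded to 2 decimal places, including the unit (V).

Answer: 7.00 V

Derivation:
Initial: C1(4μF, Q=20μC, V=5.00V), C2(1μF, Q=15μC, V=15.00V), C3(3μF, Q=5μC, V=1.67V), C4(3μF, Q=5μC, V=1.67V)
Op 1: CLOSE 2-1: Q_total=35.00, C_total=5.00, V=7.00; Q2=7.00, Q1=28.00; dissipated=40.000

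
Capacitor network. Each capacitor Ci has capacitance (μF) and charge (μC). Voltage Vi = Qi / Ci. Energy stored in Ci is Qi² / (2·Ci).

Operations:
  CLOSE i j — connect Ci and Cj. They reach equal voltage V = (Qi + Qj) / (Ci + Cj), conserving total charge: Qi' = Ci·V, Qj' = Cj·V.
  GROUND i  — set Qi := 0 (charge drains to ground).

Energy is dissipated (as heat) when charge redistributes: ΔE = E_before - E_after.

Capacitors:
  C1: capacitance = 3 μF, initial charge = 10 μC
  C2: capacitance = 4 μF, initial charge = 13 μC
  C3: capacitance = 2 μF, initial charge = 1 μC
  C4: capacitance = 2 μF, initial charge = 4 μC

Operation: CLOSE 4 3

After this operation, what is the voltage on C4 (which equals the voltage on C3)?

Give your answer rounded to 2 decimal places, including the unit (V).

Answer: 1.25 V

Derivation:
Initial: C1(3μF, Q=10μC, V=3.33V), C2(4μF, Q=13μC, V=3.25V), C3(2μF, Q=1μC, V=0.50V), C4(2μF, Q=4μC, V=2.00V)
Op 1: CLOSE 4-3: Q_total=5.00, C_total=4.00, V=1.25; Q4=2.50, Q3=2.50; dissipated=1.125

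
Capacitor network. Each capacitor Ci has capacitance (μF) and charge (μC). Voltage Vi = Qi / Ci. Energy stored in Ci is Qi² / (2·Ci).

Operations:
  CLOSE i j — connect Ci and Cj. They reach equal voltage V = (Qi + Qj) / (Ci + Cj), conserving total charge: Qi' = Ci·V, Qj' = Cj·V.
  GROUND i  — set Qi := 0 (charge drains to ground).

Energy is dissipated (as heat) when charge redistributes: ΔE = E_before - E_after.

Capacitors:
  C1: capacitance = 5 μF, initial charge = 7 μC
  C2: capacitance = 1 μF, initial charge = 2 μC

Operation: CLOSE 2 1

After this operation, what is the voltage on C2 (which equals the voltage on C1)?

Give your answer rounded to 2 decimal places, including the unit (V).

Answer: 1.50 V

Derivation:
Initial: C1(5μF, Q=7μC, V=1.40V), C2(1μF, Q=2μC, V=2.00V)
Op 1: CLOSE 2-1: Q_total=9.00, C_total=6.00, V=1.50; Q2=1.50, Q1=7.50; dissipated=0.150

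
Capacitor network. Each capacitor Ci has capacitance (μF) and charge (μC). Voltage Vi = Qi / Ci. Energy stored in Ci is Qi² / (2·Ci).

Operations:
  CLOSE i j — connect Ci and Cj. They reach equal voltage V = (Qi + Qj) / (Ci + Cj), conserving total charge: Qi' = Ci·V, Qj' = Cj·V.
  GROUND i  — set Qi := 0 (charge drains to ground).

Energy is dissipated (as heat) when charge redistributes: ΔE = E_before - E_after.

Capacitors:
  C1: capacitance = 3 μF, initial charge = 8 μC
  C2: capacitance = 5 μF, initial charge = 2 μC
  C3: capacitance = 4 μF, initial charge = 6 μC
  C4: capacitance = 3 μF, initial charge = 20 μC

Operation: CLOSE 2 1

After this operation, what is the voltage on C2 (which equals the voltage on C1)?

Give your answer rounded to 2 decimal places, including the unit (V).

Initial: C1(3μF, Q=8μC, V=2.67V), C2(5μF, Q=2μC, V=0.40V), C3(4μF, Q=6μC, V=1.50V), C4(3μF, Q=20μC, V=6.67V)
Op 1: CLOSE 2-1: Q_total=10.00, C_total=8.00, V=1.25; Q2=6.25, Q1=3.75; dissipated=4.817

Answer: 1.25 V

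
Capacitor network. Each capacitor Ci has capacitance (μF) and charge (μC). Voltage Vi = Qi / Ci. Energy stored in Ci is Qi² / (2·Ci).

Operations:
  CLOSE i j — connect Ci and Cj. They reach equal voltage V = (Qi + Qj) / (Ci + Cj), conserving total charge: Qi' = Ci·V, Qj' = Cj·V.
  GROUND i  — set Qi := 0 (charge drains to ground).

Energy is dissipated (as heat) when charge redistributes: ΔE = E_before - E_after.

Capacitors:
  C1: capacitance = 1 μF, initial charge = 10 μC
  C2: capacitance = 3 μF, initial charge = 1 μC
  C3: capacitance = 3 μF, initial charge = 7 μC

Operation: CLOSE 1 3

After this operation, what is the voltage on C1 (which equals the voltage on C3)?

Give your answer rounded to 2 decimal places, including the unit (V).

Answer: 4.25 V

Derivation:
Initial: C1(1μF, Q=10μC, V=10.00V), C2(3μF, Q=1μC, V=0.33V), C3(3μF, Q=7μC, V=2.33V)
Op 1: CLOSE 1-3: Q_total=17.00, C_total=4.00, V=4.25; Q1=4.25, Q3=12.75; dissipated=22.042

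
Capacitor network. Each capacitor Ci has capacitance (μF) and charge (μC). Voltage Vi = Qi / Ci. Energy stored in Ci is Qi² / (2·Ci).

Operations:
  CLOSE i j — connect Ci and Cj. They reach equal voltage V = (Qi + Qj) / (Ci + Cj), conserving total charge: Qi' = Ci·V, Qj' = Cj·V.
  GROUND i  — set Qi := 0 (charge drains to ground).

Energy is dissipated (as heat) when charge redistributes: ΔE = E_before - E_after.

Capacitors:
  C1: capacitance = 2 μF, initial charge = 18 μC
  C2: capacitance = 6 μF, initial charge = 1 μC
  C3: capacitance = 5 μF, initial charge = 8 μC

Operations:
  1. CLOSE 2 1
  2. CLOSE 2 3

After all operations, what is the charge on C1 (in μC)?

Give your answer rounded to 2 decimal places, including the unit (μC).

Answer: 4.75 μC

Derivation:
Initial: C1(2μF, Q=18μC, V=9.00V), C2(6μF, Q=1μC, V=0.17V), C3(5μF, Q=8μC, V=1.60V)
Op 1: CLOSE 2-1: Q_total=19.00, C_total=8.00, V=2.38; Q2=14.25, Q1=4.75; dissipated=58.521
Op 2: CLOSE 2-3: Q_total=22.25, C_total=11.00, V=2.02; Q2=12.14, Q3=10.11; dissipated=0.819
Final charges: Q1=4.75, Q2=12.14, Q3=10.11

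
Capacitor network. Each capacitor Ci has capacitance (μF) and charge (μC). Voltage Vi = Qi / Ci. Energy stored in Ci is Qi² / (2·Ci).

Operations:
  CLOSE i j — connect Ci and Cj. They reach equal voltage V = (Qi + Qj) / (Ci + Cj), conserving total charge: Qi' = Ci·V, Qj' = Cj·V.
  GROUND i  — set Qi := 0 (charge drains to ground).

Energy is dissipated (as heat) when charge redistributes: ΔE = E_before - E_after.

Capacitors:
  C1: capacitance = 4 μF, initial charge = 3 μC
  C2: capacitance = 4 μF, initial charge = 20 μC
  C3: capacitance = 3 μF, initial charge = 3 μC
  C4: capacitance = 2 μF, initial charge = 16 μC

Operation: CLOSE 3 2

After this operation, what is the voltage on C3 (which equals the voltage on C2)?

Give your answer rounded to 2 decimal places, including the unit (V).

Initial: C1(4μF, Q=3μC, V=0.75V), C2(4μF, Q=20μC, V=5.00V), C3(3μF, Q=3μC, V=1.00V), C4(2μF, Q=16μC, V=8.00V)
Op 1: CLOSE 3-2: Q_total=23.00, C_total=7.00, V=3.29; Q3=9.86, Q2=13.14; dissipated=13.714

Answer: 3.29 V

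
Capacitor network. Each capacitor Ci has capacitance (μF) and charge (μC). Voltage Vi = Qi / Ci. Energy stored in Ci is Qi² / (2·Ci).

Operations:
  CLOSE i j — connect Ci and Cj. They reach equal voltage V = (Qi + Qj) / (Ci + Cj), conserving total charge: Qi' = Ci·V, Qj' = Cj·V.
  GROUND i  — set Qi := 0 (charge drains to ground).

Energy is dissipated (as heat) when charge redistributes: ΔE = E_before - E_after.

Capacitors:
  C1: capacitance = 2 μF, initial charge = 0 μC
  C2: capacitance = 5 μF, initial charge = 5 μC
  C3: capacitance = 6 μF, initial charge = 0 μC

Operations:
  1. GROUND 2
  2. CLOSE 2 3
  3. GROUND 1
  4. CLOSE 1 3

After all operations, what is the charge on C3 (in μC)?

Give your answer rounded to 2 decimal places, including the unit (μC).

Initial: C1(2μF, Q=0μC, V=0.00V), C2(5μF, Q=5μC, V=1.00V), C3(6μF, Q=0μC, V=0.00V)
Op 1: GROUND 2: Q2=0; energy lost=2.500
Op 2: CLOSE 2-3: Q_total=0.00, C_total=11.00, V=0.00; Q2=0.00, Q3=0.00; dissipated=0.000
Op 3: GROUND 1: Q1=0; energy lost=0.000
Op 4: CLOSE 1-3: Q_total=0.00, C_total=8.00, V=0.00; Q1=0.00, Q3=0.00; dissipated=0.000
Final charges: Q1=0.00, Q2=0.00, Q3=0.00

Answer: 0.00 μC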